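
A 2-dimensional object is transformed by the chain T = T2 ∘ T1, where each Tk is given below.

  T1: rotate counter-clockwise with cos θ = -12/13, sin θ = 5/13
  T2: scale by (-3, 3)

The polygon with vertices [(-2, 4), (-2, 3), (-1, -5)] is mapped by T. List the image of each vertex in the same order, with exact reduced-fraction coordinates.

image vertices: (-12/13, -174/13), (-27/13, -138/13), (-111/13, 165/13)

T1 rotate counter-clockwise with cos θ = -12/13, sin θ = 5/13: (-2, 4) → (4/13, -58/13); (-2, 3) → (9/13, -46/13); (-1, -5) → (37/13, 55/13)
T2 scale by (-3, 3): (4/13, -58/13) → (-12/13, -174/13); (9/13, -46/13) → (-27/13, -138/13); (37/13, 55/13) → (-111/13, 165/13)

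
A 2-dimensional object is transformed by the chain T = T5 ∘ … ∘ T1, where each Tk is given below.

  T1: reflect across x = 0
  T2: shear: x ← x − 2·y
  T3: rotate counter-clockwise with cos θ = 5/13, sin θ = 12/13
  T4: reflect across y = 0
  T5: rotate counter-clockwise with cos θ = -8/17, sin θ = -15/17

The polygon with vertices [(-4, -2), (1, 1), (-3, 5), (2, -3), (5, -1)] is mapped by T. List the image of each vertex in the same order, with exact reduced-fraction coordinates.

T1 reflect across x = 0: (-4, -2) → (4, -2); (1, 1) → (-1, 1); (-3, 5) → (3, 5); (2, -3) → (-2, -3); (5, -1) → (-5, -1)
T2 shear: x ← x − 2·y: (4, -2) → (8, -2); (-1, 1) → (-3, 1); (3, 5) → (-7, 5); (-2, -3) → (4, -3); (-5, -1) → (-3, -1)
T3 rotate counter-clockwise with cos θ = 5/13, sin θ = 12/13: (8, -2) → (64/13, 86/13); (-3, 1) → (-27/13, -31/13); (-7, 5) → (-95/13, -59/13); (4, -3) → (56/13, 33/13); (-3, -1) → (-3/13, -41/13)
T4 reflect across y = 0: (64/13, 86/13) → (64/13, -86/13); (-27/13, -31/13) → (-27/13, 31/13); (-95/13, -59/13) → (-95/13, 59/13); (56/13, 33/13) → (56/13, -33/13); (-3/13, -41/13) → (-3/13, 41/13)
T5 rotate counter-clockwise with cos θ = -8/17, sin θ = -15/17: (64/13, -86/13) → (-106/13, -16/13); (-27/13, 31/13) → (681/221, 157/221); (-95/13, 59/13) → (1645/221, 953/221); (56/13, -33/13) → (-943/221, -576/221); (-3/13, 41/13) → (639/221, -283/221)

image vertices: (-106/13, -16/13), (681/221, 157/221), (1645/221, 953/221), (-943/221, -576/221), (639/221, -283/221)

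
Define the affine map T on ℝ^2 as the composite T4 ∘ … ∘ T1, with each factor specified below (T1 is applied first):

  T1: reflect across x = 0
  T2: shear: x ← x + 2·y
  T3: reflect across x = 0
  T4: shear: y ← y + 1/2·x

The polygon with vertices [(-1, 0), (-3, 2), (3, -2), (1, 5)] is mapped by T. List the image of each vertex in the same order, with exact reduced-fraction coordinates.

T1 reflect across x = 0: (-1, 0) → (1, 0); (-3, 2) → (3, 2); (3, -2) → (-3, -2); (1, 5) → (-1, 5)
T2 shear: x ← x + 2·y: (1, 0) → (1, 0); (3, 2) → (7, 2); (-3, -2) → (-7, -2); (-1, 5) → (9, 5)
T3 reflect across x = 0: (1, 0) → (-1, 0); (7, 2) → (-7, 2); (-7, -2) → (7, -2); (9, 5) → (-9, 5)
T4 shear: y ← y + 1/2·x: (-1, 0) → (-1, -1/2); (-7, 2) → (-7, -3/2); (7, -2) → (7, 3/2); (-9, 5) → (-9, 1/2)

image vertices: (-1, -1/2), (-7, -3/2), (7, 3/2), (-9, 1/2)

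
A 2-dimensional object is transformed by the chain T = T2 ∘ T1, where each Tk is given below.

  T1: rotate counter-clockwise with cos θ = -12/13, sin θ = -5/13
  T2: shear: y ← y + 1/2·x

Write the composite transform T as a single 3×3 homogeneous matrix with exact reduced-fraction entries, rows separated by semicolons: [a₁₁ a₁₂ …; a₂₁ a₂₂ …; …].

T1 = [-12/13 5/13 0; -5/13 -12/13 0; 0 0 1]
T2·T1 = [-12/13 5/13 0; -11/13 -19/26 0; 0 0 1]

T = [-12/13 5/13 0; -11/13 -19/26 0; 0 0 1]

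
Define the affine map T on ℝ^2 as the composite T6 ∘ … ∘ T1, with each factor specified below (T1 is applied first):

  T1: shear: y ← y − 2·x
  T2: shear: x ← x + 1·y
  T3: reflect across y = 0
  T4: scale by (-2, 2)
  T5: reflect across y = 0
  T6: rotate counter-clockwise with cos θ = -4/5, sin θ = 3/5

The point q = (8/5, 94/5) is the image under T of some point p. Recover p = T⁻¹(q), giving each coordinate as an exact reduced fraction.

T1 = [1 0 0; -2 1 0; 0 0 1]
T2·T1 = [-1 1 0; -2 1 0; 0 0 1]
T3·…·T1 = [-1 1 0; 2 -1 0; 0 0 1]
T4·…·T1 = [2 -2 0; 4 -2 0; 0 0 1]
T5·…·T1 = [2 -2 0; -4 2 0; 0 0 1]
T6·…·T1 = [4/5 2/5 0; 22/5 -14/5 0; 0 0 1]
det M = -4; M⁻¹ = [7/10 1/10 0; 11/10 -1/5 0; 0 0 1]
M⁻¹ · (8/5, 94/5)ᵀ = (3, -2)ᵀ

p = (3, -2)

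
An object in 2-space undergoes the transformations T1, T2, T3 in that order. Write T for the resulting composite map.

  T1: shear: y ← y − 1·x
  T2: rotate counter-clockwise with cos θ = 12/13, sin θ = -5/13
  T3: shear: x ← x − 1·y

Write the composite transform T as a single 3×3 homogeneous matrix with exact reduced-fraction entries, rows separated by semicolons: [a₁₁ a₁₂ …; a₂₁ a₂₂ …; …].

T1 = [1 0 0; -1 1 0; 0 0 1]
T2·T1 = [7/13 5/13 0; -17/13 12/13 0; 0 0 1]
T3·…·T1 = [24/13 -7/13 0; -17/13 12/13 0; 0 0 1]

T = [24/13 -7/13 0; -17/13 12/13 0; 0 0 1]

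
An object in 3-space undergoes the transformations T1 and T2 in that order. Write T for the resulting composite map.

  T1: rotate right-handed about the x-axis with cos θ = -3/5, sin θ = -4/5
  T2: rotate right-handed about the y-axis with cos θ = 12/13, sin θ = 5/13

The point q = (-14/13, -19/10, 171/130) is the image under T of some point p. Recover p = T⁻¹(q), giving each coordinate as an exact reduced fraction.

T1 = [1 0 0 0; 0 -3/5 4/5 0; 0 -4/5 -3/5 0; 0 0 0 1]
T2·T1 = [12/13 -4/13 -3/13 0; 0 -3/5 4/5 0; -5/13 -48/65 -36/65 0; 0 0 0 1]
det M = 1; M⁻¹ = [12/13 0 -5/13 0; -4/13 -3/5 -48/65 0; -3/13 4/5 -36/65 0; 0 0 0 1]
M⁻¹ · (-14/13, -19/10, 171/130)ᵀ = (-3/2, 1/2, -2)ᵀ

p = (-3/2, 1/2, -2)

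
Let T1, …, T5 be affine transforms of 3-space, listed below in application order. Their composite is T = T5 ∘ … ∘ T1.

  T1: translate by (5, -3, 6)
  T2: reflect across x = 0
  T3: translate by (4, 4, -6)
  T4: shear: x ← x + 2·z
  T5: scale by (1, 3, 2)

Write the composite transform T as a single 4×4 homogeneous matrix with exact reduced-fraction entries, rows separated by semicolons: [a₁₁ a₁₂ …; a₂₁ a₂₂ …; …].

T1 = [1 0 0 5; 0 1 0 -3; 0 0 1 6; 0 0 0 1]
T2·T1 = [-1 0 0 -5; 0 1 0 -3; 0 0 1 6; 0 0 0 1]
T3·…·T1 = [-1 0 0 -1; 0 1 0 1; 0 0 1 0; 0 0 0 1]
T4·…·T1 = [-1 0 2 -1; 0 1 0 1; 0 0 1 0; 0 0 0 1]
T5·…·T1 = [-1 0 2 -1; 0 3 0 3; 0 0 2 0; 0 0 0 1]

T = [-1 0 2 -1; 0 3 0 3; 0 0 2 0; 0 0 0 1]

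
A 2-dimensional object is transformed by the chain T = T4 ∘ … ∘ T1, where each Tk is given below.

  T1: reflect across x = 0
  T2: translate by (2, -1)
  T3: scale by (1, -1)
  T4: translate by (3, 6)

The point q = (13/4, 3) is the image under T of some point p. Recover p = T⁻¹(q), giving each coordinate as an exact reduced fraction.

p = (7/4, 4)

T1 = [-1 0 0; 0 1 0; 0 0 1]
T2·T1 = [-1 0 2; 0 1 -1; 0 0 1]
T3·…·T1 = [-1 0 2; 0 -1 1; 0 0 1]
T4·…·T1 = [-1 0 5; 0 -1 7; 0 0 1]
det M = 1; M⁻¹ = [-1 0 5; 0 -1 7; 0 0 1]
M⁻¹ · (13/4, 3)ᵀ = (7/4, 4)ᵀ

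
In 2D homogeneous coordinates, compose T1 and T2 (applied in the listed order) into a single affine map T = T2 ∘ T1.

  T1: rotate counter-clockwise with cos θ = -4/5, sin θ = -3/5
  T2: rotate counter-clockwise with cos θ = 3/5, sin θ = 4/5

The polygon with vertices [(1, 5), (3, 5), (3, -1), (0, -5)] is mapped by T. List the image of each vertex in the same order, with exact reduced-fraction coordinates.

image vertices: (5, -1), (5, -3), (-1, -3), (-5, 0)

T1 rotate counter-clockwise with cos θ = -4/5, sin θ = -3/5: (1, 5) → (11/5, -23/5); (3, 5) → (3/5, -29/5); (3, -1) → (-3, -1); (0, -5) → (-3, 4)
T2 rotate counter-clockwise with cos θ = 3/5, sin θ = 4/5: (11/5, -23/5) → (5, -1); (3/5, -29/5) → (5, -3); (-3, -1) → (-1, -3); (-3, 4) → (-5, 0)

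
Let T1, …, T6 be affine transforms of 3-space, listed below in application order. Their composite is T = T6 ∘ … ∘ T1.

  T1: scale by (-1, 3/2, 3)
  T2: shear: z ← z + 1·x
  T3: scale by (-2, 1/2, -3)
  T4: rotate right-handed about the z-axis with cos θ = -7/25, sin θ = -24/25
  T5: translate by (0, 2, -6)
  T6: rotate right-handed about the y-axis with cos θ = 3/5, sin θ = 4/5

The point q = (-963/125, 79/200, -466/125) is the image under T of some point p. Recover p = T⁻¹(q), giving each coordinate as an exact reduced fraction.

p = (1, -3/2, 3/5)

T1 = [-1 0 0 0; 0 3/2 0 0; 0 0 3 0; 0 0 0 1]
T2·T1 = [-1 0 0 0; 0 3/2 0 0; -1 0 3 0; 0 0 0 1]
T3·…·T1 = [2 0 0 0; 0 3/4 0 0; 3 0 -9 0; 0 0 0 1]
T4·…·T1 = [-14/25 18/25 0 0; -48/25 -21/100 0 0; 3 0 -9 0; 0 0 0 1]
T5·…·T1 = [-14/25 18/25 0 0; -48/25 -21/100 0 2; 3 0 -9 -6; 0 0 0 1]
T6·…·T1 = [258/125 54/125 -36/5 -24/5; -48/25 -21/100 0 2; 281/125 -72/125 -27/5 -18/5; 0 0 0 1]
det M = -27/2; M⁻¹ = [-21/250 -12/25 14/125 24/25; 96/125 -28/75 -128/125 56/75; -263/2250 -4/25 -11/375 -26/75; 0 0 0 1]
M⁻¹ · (-963/125, 79/200, -466/125)ᵀ = (1, -3/2, 3/5)ᵀ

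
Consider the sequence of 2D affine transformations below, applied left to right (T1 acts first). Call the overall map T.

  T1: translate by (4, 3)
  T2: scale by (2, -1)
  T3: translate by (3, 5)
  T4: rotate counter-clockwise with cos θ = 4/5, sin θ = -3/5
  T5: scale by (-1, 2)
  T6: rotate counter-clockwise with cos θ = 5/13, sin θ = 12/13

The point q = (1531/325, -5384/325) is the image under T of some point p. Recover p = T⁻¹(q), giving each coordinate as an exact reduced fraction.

p = (3/2, -9/5)

T1 = [1 0 4; 0 1 3; 0 0 1]
T2·T1 = [2 0 8; 0 -1 -3; 0 0 1]
T3·…·T1 = [2 0 11; 0 -1 2; 0 0 1]
T4·…·T1 = [8/5 -3/5 10; -6/5 -4/5 -5; 0 0 1]
T5·…·T1 = [-8/5 3/5 -10; -12/5 -8/5 -10; 0 0 1]
T6·…·T1 = [8/5 111/65 70/13; -12/5 -4/65 -170/13; 0 0 1]
det M = 4; M⁻¹ = [-1/65 -111/260 -11/2; 3/5 2/5 2; 0 0 1]
M⁻¹ · (1531/325, -5384/325)ᵀ = (3/2, -9/5)ᵀ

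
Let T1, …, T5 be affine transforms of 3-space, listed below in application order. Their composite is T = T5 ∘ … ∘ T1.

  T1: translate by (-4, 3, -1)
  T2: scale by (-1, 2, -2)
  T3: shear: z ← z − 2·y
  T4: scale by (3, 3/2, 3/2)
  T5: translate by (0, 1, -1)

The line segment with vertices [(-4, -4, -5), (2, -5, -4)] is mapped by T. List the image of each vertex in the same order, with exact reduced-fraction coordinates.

T1 translate by (-4, 3, -1): (-4, -4, -5) → (-8, -1, -6); (2, -5, -4) → (-2, -2, -5)
T2 scale by (-1, 2, -2): (-8, -1, -6) → (8, -2, 12); (-2, -2, -5) → (2, -4, 10)
T3 shear: z ← z − 2·y: (8, -2, 12) → (8, -2, 16); (2, -4, 10) → (2, -4, 18)
T4 scale by (3, 3/2, 3/2): (8, -2, 16) → (24, -3, 24); (2, -4, 18) → (6, -6, 27)
T5 translate by (0, 1, -1): (24, -3, 24) → (24, -2, 23); (6, -6, 27) → (6, -5, 26)

image vertices: (24, -2, 23), (6, -5, 26)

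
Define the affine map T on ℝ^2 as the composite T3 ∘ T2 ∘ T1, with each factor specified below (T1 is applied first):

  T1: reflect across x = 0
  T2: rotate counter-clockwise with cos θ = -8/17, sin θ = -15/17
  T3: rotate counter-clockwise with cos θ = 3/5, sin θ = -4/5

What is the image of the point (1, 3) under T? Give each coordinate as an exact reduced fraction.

T(p) = (123/85, -239/85)

T1 reflect across x = 0: (1, 3) → (-1, 3)
T2 rotate counter-clockwise with cos θ = -8/17, sin θ = -15/17: (-1, 3) → (53/17, -9/17)
T3 rotate counter-clockwise with cos θ = 3/5, sin θ = -4/5: (53/17, -9/17) → (123/85, -239/85)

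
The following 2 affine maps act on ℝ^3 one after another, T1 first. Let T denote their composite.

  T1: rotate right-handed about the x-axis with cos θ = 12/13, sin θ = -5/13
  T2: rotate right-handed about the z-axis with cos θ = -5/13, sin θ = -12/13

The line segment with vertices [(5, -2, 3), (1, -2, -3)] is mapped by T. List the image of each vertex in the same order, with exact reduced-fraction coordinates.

image vertices: (-433/169, -735/169, 46/13), (-41/13, 3/13, -2)

T1 rotate right-handed about the x-axis with cos θ = 12/13, sin θ = -5/13: (5, -2, 3) → (5, -9/13, 46/13); (1, -2, -3) → (1, -3, -2)
T2 rotate right-handed about the z-axis with cos θ = -5/13, sin θ = -12/13: (5, -9/13, 46/13) → (-433/169, -735/169, 46/13); (1, -3, -2) → (-41/13, 3/13, -2)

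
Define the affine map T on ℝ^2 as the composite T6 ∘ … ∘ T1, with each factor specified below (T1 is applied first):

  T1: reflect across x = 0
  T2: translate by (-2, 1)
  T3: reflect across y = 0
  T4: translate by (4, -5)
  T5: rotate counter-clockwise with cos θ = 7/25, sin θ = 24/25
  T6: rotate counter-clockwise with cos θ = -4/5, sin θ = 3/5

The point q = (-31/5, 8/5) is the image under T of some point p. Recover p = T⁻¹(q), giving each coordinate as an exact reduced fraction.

T1 = [-1 0 0; 0 1 0; 0 0 1]
T2·T1 = [-1 0 -2; 0 1 1; 0 0 1]
T3·…·T1 = [-1 0 -2; 0 -1 -1; 0 0 1]
T4·…·T1 = [-1 0 2; 0 -1 -6; 0 0 1]
T5·…·T1 = [-7/25 24/25 158/25; -24/25 -7/25 6/25; 0 0 1]
T6·…·T1 = [4/5 -3/5 -26/5; 3/5 4/5 18/5; 0 0 1]
det M = 1; M⁻¹ = [4/5 3/5 2; -3/5 4/5 -6; 0 0 1]
M⁻¹ · (-31/5, 8/5)ᵀ = (-2, -1)ᵀ

p = (-2, -1)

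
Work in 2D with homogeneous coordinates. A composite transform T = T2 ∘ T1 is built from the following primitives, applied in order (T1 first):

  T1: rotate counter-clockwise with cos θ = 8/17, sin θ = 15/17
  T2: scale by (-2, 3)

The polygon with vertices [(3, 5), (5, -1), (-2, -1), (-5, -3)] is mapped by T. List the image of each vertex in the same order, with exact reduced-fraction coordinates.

T1 rotate counter-clockwise with cos θ = 8/17, sin θ = 15/17: (3, 5) → (-3, 5); (5, -1) → (55/17, 67/17); (-2, -1) → (-1/17, -38/17); (-5, -3) → (5/17, -99/17)
T2 scale by (-2, 3): (-3, 5) → (6, 15); (55/17, 67/17) → (-110/17, 201/17); (-1/17, -38/17) → (2/17, -114/17); (5/17, -99/17) → (-10/17, -297/17)

image vertices: (6, 15), (-110/17, 201/17), (2/17, -114/17), (-10/17, -297/17)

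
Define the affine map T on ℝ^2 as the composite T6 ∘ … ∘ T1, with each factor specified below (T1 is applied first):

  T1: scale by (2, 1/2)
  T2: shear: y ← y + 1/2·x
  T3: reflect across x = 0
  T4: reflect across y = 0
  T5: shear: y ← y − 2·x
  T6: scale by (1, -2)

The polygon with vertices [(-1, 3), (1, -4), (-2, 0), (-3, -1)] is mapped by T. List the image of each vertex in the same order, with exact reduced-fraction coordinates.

image vertices: (2, 9), (-2, -10), (4, 12), (6, 17)

T1 scale by (2, 1/2): (-1, 3) → (-2, 3/2); (1, -4) → (2, -2); (-2, 0) → (-4, 0); (-3, -1) → (-6, -1/2)
T2 shear: y ← y + 1/2·x: (-2, 3/2) → (-2, 1/2); (2, -2) → (2, -1); (-4, 0) → (-4, -2); (-6, -1/2) → (-6, -7/2)
T3 reflect across x = 0: (-2, 1/2) → (2, 1/2); (2, -1) → (-2, -1); (-4, -2) → (4, -2); (-6, -7/2) → (6, -7/2)
T4 reflect across y = 0: (2, 1/2) → (2, -1/2); (-2, -1) → (-2, 1); (4, -2) → (4, 2); (6, -7/2) → (6, 7/2)
T5 shear: y ← y − 2·x: (2, -1/2) → (2, -9/2); (-2, 1) → (-2, 5); (4, 2) → (4, -6); (6, 7/2) → (6, -17/2)
T6 scale by (1, -2): (2, -9/2) → (2, 9); (-2, 5) → (-2, -10); (4, -6) → (4, 12); (6, -17/2) → (6, 17)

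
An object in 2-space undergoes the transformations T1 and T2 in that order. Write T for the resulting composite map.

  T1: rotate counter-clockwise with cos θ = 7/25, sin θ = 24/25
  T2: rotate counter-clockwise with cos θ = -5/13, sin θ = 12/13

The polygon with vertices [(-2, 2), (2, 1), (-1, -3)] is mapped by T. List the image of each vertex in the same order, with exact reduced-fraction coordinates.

T1 rotate counter-clockwise with cos θ = 7/25, sin θ = 24/25: (-2, 2) → (-62/25, -34/25); (2, 1) → (-2/5, 11/5); (-1, -3) → (13/5, -9/5)
T2 rotate counter-clockwise with cos θ = -5/13, sin θ = 12/13: (-62/25, -34/25) → (718/325, -574/325); (-2/5, 11/5) → (-122/65, -79/65); (13/5, -9/5) → (43/65, 201/65)

image vertices: (718/325, -574/325), (-122/65, -79/65), (43/65, 201/65)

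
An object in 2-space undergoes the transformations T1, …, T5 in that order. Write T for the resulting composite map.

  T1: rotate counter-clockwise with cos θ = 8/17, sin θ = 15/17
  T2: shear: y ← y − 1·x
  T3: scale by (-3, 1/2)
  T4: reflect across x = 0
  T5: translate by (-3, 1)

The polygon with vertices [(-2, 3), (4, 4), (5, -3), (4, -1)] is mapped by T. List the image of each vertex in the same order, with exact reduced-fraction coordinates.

image vertices: (-234/17, 89/34), (-135/17, 77/17), (12, 0), (90/17, 39/34)

T1 rotate counter-clockwise with cos θ = 8/17, sin θ = 15/17: (-2, 3) → (-61/17, -6/17); (4, 4) → (-28/17, 92/17); (5, -3) → (5, 3); (4, -1) → (47/17, 52/17)
T2 shear: y ← y − 1·x: (-61/17, -6/17) → (-61/17, 55/17); (-28/17, 92/17) → (-28/17, 120/17); (5, 3) → (5, -2); (47/17, 52/17) → (47/17, 5/17)
T3 scale by (-3, 1/2): (-61/17, 55/17) → (183/17, 55/34); (-28/17, 120/17) → (84/17, 60/17); (5, -2) → (-15, -1); (47/17, 5/17) → (-141/17, 5/34)
T4 reflect across x = 0: (183/17, 55/34) → (-183/17, 55/34); (84/17, 60/17) → (-84/17, 60/17); (-15, -1) → (15, -1); (-141/17, 5/34) → (141/17, 5/34)
T5 translate by (-3, 1): (-183/17, 55/34) → (-234/17, 89/34); (-84/17, 60/17) → (-135/17, 77/17); (15, -1) → (12, 0); (141/17, 5/34) → (90/17, 39/34)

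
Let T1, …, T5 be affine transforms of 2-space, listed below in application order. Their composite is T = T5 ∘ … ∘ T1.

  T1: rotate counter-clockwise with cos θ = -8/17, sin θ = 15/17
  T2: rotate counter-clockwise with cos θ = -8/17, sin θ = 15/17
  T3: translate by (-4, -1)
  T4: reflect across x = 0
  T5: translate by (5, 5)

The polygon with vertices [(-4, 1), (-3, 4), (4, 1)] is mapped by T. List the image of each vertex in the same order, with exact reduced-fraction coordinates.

image vertices: (101/17, 115/17), (1158/289, 1232/289), (3005/289, 35/289)

T1 rotate counter-clockwise with cos θ = -8/17, sin θ = 15/17: (-4, 1) → (1, -4); (-3, 4) → (-36/17, -77/17); (4, 1) → (-47/17, 52/17)
T2 rotate counter-clockwise with cos θ = -8/17, sin θ = 15/17: (1, -4) → (52/17, 47/17); (-36/17, -77/17) → (1443/289, 76/289); (-47/17, 52/17) → (-404/289, -1121/289)
T3 translate by (-4, -1): (52/17, 47/17) → (-16/17, 30/17); (1443/289, 76/289) → (287/289, -213/289); (-404/289, -1121/289) → (-1560/289, -1410/289)
T4 reflect across x = 0: (-16/17, 30/17) → (16/17, 30/17); (287/289, -213/289) → (-287/289, -213/289); (-1560/289, -1410/289) → (1560/289, -1410/289)
T5 translate by (5, 5): (16/17, 30/17) → (101/17, 115/17); (-287/289, -213/289) → (1158/289, 1232/289); (1560/289, -1410/289) → (3005/289, 35/289)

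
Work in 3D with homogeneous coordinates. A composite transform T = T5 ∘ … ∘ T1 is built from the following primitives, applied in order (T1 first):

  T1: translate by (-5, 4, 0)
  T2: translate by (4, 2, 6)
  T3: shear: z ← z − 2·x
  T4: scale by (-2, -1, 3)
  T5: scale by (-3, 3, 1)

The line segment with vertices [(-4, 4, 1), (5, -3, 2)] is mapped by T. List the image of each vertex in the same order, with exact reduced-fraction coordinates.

image vertices: (-30, -30, 51), (24, -9, 0)

T1 translate by (-5, 4, 0): (-4, 4, 1) → (-9, 8, 1); (5, -3, 2) → (0, 1, 2)
T2 translate by (4, 2, 6): (-9, 8, 1) → (-5, 10, 7); (0, 1, 2) → (4, 3, 8)
T3 shear: z ← z − 2·x: (-5, 10, 7) → (-5, 10, 17); (4, 3, 8) → (4, 3, 0)
T4 scale by (-2, -1, 3): (-5, 10, 17) → (10, -10, 51); (4, 3, 0) → (-8, -3, 0)
T5 scale by (-3, 3, 1): (10, -10, 51) → (-30, -30, 51); (-8, -3, 0) → (24, -9, 0)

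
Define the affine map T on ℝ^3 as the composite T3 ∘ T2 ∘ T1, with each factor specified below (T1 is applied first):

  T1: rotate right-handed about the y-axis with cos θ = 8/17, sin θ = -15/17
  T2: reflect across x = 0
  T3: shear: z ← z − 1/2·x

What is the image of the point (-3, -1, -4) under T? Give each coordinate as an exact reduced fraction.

T1 rotate right-handed about the y-axis with cos θ = 8/17, sin θ = -15/17: (-3, -1, -4) → (36/17, -1, -77/17)
T2 reflect across x = 0: (36/17, -1, -77/17) → (-36/17, -1, -77/17)
T3 shear: z ← z − 1/2·x: (-36/17, -1, -77/17) → (-36/17, -1, -59/17)

T(p) = (-36/17, -1, -59/17)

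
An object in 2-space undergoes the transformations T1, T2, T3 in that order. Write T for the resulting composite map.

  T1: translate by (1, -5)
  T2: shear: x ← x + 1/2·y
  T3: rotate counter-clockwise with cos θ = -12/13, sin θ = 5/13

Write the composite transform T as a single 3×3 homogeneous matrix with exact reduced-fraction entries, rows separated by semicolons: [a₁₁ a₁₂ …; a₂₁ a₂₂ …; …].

T = [-12/13 -11/13 43/13; 5/13 -19/26 105/26; 0 0 1]

T1 = [1 0 1; 0 1 -5; 0 0 1]
T2·T1 = [1 1/2 -3/2; 0 1 -5; 0 0 1]
T3·…·T1 = [-12/13 -11/13 43/13; 5/13 -19/26 105/26; 0 0 1]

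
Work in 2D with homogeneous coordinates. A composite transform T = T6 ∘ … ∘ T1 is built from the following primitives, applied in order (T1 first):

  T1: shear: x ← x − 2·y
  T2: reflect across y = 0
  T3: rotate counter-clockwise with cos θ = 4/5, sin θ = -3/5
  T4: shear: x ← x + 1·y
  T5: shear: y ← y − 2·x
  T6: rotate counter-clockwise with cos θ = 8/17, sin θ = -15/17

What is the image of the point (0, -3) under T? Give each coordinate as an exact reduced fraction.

T1 shear: x ← x − 2·y: (0, -3) → (6, -3)
T2 reflect across y = 0: (6, -3) → (6, 3)
T3 rotate counter-clockwise with cos θ = 4/5, sin θ = -3/5: (6, 3) → (33/5, -6/5)
T4 shear: x ← x + 1·y: (33/5, -6/5) → (27/5, -6/5)
T5 shear: y ← y − 2·x: (27/5, -6/5) → (27/5, -12)
T6 rotate counter-clockwise with cos θ = 8/17, sin θ = -15/17: (27/5, -12) → (-684/85, -177/17)

T(p) = (-684/85, -177/17)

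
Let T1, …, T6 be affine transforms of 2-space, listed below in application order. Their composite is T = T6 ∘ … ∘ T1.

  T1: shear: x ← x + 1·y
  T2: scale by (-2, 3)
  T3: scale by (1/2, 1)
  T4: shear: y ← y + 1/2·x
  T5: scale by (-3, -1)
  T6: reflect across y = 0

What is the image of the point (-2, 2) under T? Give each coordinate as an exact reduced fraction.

T1 shear: x ← x + 1·y: (-2, 2) → (0, 2)
T2 scale by (-2, 3): (0, 2) → (0, 6)
T3 scale by (1/2, 1): (0, 6) → (0, 6)
T4 shear: y ← y + 1/2·x: (0, 6) → (0, 6)
T5 scale by (-3, -1): (0, 6) → (0, -6)
T6 reflect across y = 0: (0, -6) → (0, 6)

T(p) = (0, 6)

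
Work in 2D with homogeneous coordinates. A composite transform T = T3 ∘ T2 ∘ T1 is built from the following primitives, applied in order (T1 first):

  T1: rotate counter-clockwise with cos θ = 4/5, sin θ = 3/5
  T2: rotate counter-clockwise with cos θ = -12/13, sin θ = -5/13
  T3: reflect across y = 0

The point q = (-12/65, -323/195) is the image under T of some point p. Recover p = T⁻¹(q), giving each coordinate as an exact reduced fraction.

T1 = [4/5 -3/5 0; 3/5 4/5 0; 0 0 1]
T2·T1 = [-33/65 56/65 0; -56/65 -33/65 0; 0 0 1]
T3·…·T1 = [-33/65 56/65 0; 56/65 33/65 0; 0 0 1]
det M = -1; M⁻¹ = [-33/65 56/65 0; 56/65 33/65 0; 0 0 1]
M⁻¹ · (-12/65, -323/195)ᵀ = (-4/3, -1)ᵀ

p = (-4/3, -1)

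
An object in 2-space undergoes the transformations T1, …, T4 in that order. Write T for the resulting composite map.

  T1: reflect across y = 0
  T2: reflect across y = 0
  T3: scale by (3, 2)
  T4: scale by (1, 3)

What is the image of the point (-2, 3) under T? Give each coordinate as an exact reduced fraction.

T1 reflect across y = 0: (-2, 3) → (-2, -3)
T2 reflect across y = 0: (-2, -3) → (-2, 3)
T3 scale by (3, 2): (-2, 3) → (-6, 6)
T4 scale by (1, 3): (-6, 6) → (-6, 18)

T(p) = (-6, 18)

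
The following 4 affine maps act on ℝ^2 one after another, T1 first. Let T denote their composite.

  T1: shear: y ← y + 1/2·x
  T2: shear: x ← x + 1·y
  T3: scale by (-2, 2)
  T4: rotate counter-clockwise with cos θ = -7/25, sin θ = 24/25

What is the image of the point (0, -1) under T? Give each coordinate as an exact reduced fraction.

T1 shear: y ← y + 1/2·x: (0, -1) → (0, -1)
T2 shear: x ← x + 1·y: (0, -1) → (-1, -1)
T3 scale by (-2, 2): (-1, -1) → (2, -2)
T4 rotate counter-clockwise with cos θ = -7/25, sin θ = 24/25: (2, -2) → (34/25, 62/25)

T(p) = (34/25, 62/25)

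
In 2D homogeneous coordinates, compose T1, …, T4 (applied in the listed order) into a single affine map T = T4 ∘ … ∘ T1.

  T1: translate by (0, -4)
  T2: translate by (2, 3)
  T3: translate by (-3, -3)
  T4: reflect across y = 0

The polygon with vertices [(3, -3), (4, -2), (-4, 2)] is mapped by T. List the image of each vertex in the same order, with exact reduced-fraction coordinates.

image vertices: (2, 7), (3, 6), (-5, 2)

T1 translate by (0, -4): (3, -3) → (3, -7); (4, -2) → (4, -6); (-4, 2) → (-4, -2)
T2 translate by (2, 3): (3, -7) → (5, -4); (4, -6) → (6, -3); (-4, -2) → (-2, 1)
T3 translate by (-3, -3): (5, -4) → (2, -7); (6, -3) → (3, -6); (-2, 1) → (-5, -2)
T4 reflect across y = 0: (2, -7) → (2, 7); (3, -6) → (3, 6); (-5, -2) → (-5, 2)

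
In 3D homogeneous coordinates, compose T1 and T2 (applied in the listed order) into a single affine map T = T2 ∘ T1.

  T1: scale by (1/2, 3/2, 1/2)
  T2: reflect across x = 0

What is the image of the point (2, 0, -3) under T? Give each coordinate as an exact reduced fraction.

T1 scale by (1/2, 3/2, 1/2): (2, 0, -3) → (1, 0, -3/2)
T2 reflect across x = 0: (1, 0, -3/2) → (-1, 0, -3/2)

T(p) = (-1, 0, -3/2)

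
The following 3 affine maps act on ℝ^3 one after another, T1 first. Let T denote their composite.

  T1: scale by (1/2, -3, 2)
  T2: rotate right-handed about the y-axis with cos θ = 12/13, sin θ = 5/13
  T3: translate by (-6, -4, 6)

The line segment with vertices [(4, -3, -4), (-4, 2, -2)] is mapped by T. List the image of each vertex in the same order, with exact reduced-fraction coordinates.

T1 scale by (1/2, -3, 2): (4, -3, -4) → (2, 9, -8); (-4, 2, -2) → (-2, -6, -4)
T2 rotate right-handed about the y-axis with cos θ = 12/13, sin θ = 5/13: (2, 9, -8) → (-16/13, 9, -106/13); (-2, -6, -4) → (-44/13, -6, -38/13)
T3 translate by (-6, -4, 6): (-16/13, 9, -106/13) → (-94/13, 5, -28/13); (-44/13, -6, -38/13) → (-122/13, -10, 40/13)

image vertices: (-94/13, 5, -28/13), (-122/13, -10, 40/13)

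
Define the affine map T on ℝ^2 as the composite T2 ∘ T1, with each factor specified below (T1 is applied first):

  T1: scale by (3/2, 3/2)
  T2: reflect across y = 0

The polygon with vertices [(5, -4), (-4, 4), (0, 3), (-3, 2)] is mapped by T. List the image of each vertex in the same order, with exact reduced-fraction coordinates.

T1 scale by (3/2, 3/2): (5, -4) → (15/2, -6); (-4, 4) → (-6, 6); (0, 3) → (0, 9/2); (-3, 2) → (-9/2, 3)
T2 reflect across y = 0: (15/2, -6) → (15/2, 6); (-6, 6) → (-6, -6); (0, 9/2) → (0, -9/2); (-9/2, 3) → (-9/2, -3)

image vertices: (15/2, 6), (-6, -6), (0, -9/2), (-9/2, -3)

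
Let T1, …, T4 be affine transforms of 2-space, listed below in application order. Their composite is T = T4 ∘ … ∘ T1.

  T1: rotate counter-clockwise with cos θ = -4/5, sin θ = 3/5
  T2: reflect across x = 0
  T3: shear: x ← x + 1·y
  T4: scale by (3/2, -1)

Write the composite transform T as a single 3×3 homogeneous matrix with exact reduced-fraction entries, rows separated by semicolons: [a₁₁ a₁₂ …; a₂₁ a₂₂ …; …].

T1 = [-4/5 -3/5 0; 3/5 -4/5 0; 0 0 1]
T2·T1 = [4/5 3/5 0; 3/5 -4/5 0; 0 0 1]
T3·…·T1 = [7/5 -1/5 0; 3/5 -4/5 0; 0 0 1]
T4·…·T1 = [21/10 -3/10 0; -3/5 4/5 0; 0 0 1]

T = [21/10 -3/10 0; -3/5 4/5 0; 0 0 1]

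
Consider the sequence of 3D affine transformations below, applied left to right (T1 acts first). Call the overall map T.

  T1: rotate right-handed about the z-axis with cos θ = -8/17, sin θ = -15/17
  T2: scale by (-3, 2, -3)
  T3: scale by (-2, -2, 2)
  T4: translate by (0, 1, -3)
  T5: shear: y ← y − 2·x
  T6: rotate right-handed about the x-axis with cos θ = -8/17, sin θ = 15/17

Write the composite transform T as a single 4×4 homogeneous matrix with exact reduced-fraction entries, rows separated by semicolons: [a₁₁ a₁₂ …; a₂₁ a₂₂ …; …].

T1 = [-8/17 15/17 0 0; -15/17 -8/17 0 0; 0 0 1 0; 0 0 0 1]
T2·T1 = [24/17 -45/17 0 0; -30/17 -16/17 0 0; 0 0 -3 0; 0 0 0 1]
T3·…·T1 = [-48/17 90/17 0 0; 60/17 32/17 0 0; 0 0 -6 0; 0 0 0 1]
T4·…·T1 = [-48/17 90/17 0 0; 60/17 32/17 0 1; 0 0 -6 -3; 0 0 0 1]
T5·…·T1 = [-48/17 90/17 0 0; 156/17 -148/17 0 1; 0 0 -6 -3; 0 0 0 1]
T6·…·T1 = [-48/17 90/17 0 0; -1248/289 1184/289 90/17 37/17; 2340/289 -2220/289 48/17 39/17; 0 0 0 1]

T = [-48/17 90/17 0 0; -1248/289 1184/289 90/17 37/17; 2340/289 -2220/289 48/17 39/17; 0 0 0 1]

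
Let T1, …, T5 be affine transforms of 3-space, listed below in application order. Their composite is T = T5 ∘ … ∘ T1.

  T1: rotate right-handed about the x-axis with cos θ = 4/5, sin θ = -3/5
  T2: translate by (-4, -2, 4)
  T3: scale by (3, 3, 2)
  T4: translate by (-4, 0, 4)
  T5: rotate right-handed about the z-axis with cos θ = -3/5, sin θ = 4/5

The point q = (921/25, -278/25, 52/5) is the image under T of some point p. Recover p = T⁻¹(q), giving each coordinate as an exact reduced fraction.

p = (-5, -4, -4)

T1 = [1 0 0 0; 0 4/5 3/5 0; 0 -3/5 4/5 0; 0 0 0 1]
T2·T1 = [1 0 0 -4; 0 4/5 3/5 -2; 0 -3/5 4/5 4; 0 0 0 1]
T3·…·T1 = [3 0 0 -12; 0 12/5 9/5 -6; 0 -6/5 8/5 8; 0 0 0 1]
T4·…·T1 = [3 0 0 -16; 0 12/5 9/5 -6; 0 -6/5 8/5 12; 0 0 0 1]
T5·…·T1 = [-9/5 -48/25 -36/25 72/5; 12/5 -36/25 -27/25 -46/5; 0 -6/5 8/5 12; 0 0 0 1]
det M = 18; M⁻¹ = [-1/5 4/15 0 16/3; -16/75 -4/25 -3/10 26/5; -4/25 -3/25 2/5 -18/5; 0 0 0 1]
M⁻¹ · (921/25, -278/25, 52/5)ᵀ = (-5, -4, -4)ᵀ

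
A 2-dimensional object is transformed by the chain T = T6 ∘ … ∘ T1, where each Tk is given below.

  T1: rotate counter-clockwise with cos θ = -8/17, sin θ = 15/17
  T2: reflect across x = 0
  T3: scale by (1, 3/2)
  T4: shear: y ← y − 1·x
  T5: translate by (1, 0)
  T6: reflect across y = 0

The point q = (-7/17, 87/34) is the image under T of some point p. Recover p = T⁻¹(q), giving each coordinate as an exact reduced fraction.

p = (-3, 0)

T1 = [-8/17 -15/17 0; 15/17 -8/17 0; 0 0 1]
T2·T1 = [8/17 15/17 0; 15/17 -8/17 0; 0 0 1]
T3·…·T1 = [8/17 15/17 0; 45/34 -12/17 0; 0 0 1]
T4·…·T1 = [8/17 15/17 0; 29/34 -27/17 0; 0 0 1]
T5·…·T1 = [8/17 15/17 1; 29/34 -27/17 0; 0 0 1]
T6·…·T1 = [8/17 15/17 1; -29/34 27/17 0; 0 0 1]
det M = 3/2; M⁻¹ = [18/17 -10/17 -18/17; 29/51 16/51 -29/51; 0 0 1]
M⁻¹ · (-7/17, 87/34)ᵀ = (-3, 0)ᵀ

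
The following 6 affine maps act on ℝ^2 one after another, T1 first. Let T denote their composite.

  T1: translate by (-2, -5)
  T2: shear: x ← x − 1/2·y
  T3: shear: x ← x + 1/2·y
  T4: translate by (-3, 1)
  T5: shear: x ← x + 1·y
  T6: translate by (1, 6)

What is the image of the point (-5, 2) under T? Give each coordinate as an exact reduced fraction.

T1 translate by (-2, -5): (-5, 2) → (-7, -3)
T2 shear: x ← x − 1/2·y: (-7, -3) → (-11/2, -3)
T3 shear: x ← x + 1/2·y: (-11/2, -3) → (-7, -3)
T4 translate by (-3, 1): (-7, -3) → (-10, -2)
T5 shear: x ← x + 1·y: (-10, -2) → (-12, -2)
T6 translate by (1, 6): (-12, -2) → (-11, 4)

T(p) = (-11, 4)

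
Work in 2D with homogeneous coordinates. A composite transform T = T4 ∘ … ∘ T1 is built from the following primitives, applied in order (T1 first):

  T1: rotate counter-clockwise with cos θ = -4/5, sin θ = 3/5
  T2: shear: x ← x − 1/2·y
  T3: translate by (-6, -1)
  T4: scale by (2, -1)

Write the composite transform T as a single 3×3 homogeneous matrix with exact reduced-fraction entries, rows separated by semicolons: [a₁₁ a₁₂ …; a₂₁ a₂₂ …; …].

T = [-11/5 -2/5 -12; -3/5 4/5 1; 0 0 1]

T1 = [-4/5 -3/5 0; 3/5 -4/5 0; 0 0 1]
T2·T1 = [-11/10 -1/5 0; 3/5 -4/5 0; 0 0 1]
T3·…·T1 = [-11/10 -1/5 -6; 3/5 -4/5 -1; 0 0 1]
T4·…·T1 = [-11/5 -2/5 -12; -3/5 4/5 1; 0 0 1]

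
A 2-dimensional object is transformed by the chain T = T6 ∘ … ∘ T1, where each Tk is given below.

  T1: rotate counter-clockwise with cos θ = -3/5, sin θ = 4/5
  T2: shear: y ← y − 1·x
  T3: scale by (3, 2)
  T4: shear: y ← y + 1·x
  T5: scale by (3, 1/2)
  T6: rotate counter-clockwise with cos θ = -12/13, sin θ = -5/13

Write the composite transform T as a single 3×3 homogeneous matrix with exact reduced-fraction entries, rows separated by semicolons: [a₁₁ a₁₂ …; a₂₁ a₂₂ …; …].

T1 = [-3/5 -4/5 0; 4/5 -3/5 0; 0 0 1]
T2·T1 = [-3/5 -4/5 0; 7/5 1/5 0; 0 0 1]
T3·…·T1 = [-9/5 -12/5 0; 14/5 2/5 0; 0 0 1]
T4·…·T1 = [-9/5 -12/5 0; 1 -2 0; 0 0 1]
T5·…·T1 = [-27/5 -36/5 0; 1/2 -1 0; 0 0 1]
T6·…·T1 = [673/130 407/65 0; 21/13 48/13 0; 0 0 1]

T = [673/130 407/65 0; 21/13 48/13 0; 0 0 1]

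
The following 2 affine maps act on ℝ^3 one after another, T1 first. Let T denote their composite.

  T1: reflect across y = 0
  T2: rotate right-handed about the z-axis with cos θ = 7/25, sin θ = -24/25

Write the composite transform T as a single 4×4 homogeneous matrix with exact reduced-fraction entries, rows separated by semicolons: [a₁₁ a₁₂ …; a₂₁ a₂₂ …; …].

T = [7/25 -24/25 0 0; -24/25 -7/25 0 0; 0 0 1 0; 0 0 0 1]

T1 = [1 0 0 0; 0 -1 0 0; 0 0 1 0; 0 0 0 1]
T2·T1 = [7/25 -24/25 0 0; -24/25 -7/25 0 0; 0 0 1 0; 0 0 0 1]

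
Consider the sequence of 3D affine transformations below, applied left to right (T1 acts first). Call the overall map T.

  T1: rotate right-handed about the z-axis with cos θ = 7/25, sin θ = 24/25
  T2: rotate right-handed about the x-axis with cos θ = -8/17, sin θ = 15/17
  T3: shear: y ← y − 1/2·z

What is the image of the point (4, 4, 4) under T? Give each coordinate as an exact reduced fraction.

T1 rotate right-handed about the z-axis with cos θ = 7/25, sin θ = 24/25: (4, 4, 4) → (-68/25, 124/25, 4)
T2 rotate right-handed about the x-axis with cos θ = -8/17, sin θ = 15/17: (-68/25, 124/25, 4) → (-68/25, -2492/425, 212/85)
T3 shear: y ← y − 1/2·z: (-68/25, -2492/425, 212/85) → (-68/25, -3022/425, 212/85)

T(p) = (-68/25, -3022/425, 212/85)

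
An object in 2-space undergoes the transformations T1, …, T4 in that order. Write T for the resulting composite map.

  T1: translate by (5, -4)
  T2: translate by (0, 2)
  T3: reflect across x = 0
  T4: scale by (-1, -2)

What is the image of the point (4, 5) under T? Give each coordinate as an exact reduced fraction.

T(p) = (9, -6)

T1 translate by (5, -4): (4, 5) → (9, 1)
T2 translate by (0, 2): (9, 1) → (9, 3)
T3 reflect across x = 0: (9, 3) → (-9, 3)
T4 scale by (-1, -2): (-9, 3) → (9, -6)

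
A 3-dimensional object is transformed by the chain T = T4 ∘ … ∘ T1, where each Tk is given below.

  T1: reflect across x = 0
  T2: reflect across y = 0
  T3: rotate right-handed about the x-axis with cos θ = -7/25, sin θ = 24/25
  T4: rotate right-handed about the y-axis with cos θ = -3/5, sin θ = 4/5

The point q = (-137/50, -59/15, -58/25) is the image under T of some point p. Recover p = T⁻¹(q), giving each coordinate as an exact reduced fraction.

T1 = [-1 0 0 0; 0 1 0 0; 0 0 1 0; 0 0 0 1]
T2·T1 = [-1 0 0 0; 0 -1 0 0; 0 0 1 0; 0 0 0 1]
T3·…·T1 = [-1 0 0 0; 0 7/25 -24/25 0; 0 -24/25 -7/25 0; 0 0 0 1]
T4·…·T1 = [3/5 -96/125 -28/125 0; 0 7/25 -24/25 0; 4/5 72/125 21/125 0; 0 0 0 1]
det M = 1; M⁻¹ = [3/5 0 4/5 0; -96/125 7/25 72/125 0; -28/125 -24/25 21/125 0; 0 0 0 1]
M⁻¹ · (-137/50, -59/15, -58/25)ᵀ = (-7/2, -1/3, 4)ᵀ

p = (-7/2, -1/3, 4)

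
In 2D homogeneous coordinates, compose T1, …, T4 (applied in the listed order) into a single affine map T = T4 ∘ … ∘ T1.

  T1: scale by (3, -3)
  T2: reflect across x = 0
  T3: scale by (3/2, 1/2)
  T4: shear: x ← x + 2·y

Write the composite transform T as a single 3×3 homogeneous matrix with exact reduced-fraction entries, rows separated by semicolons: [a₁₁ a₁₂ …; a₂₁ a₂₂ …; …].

T = [-9/2 -3 0; 0 -3/2 0; 0 0 1]

T1 = [3 0 0; 0 -3 0; 0 0 1]
T2·T1 = [-3 0 0; 0 -3 0; 0 0 1]
T3·…·T1 = [-9/2 0 0; 0 -3/2 0; 0 0 1]
T4·…·T1 = [-9/2 -3 0; 0 -3/2 0; 0 0 1]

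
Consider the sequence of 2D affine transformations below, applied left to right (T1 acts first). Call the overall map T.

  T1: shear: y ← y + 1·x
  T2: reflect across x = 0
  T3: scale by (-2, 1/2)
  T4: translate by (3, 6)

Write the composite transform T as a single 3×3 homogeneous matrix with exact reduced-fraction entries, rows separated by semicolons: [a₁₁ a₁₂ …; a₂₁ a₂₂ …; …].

T1 = [1 0 0; 1 1 0; 0 0 1]
T2·T1 = [-1 0 0; 1 1 0; 0 0 1]
T3·…·T1 = [2 0 0; 1/2 1/2 0; 0 0 1]
T4·…·T1 = [2 0 3; 1/2 1/2 6; 0 0 1]

T = [2 0 3; 1/2 1/2 6; 0 0 1]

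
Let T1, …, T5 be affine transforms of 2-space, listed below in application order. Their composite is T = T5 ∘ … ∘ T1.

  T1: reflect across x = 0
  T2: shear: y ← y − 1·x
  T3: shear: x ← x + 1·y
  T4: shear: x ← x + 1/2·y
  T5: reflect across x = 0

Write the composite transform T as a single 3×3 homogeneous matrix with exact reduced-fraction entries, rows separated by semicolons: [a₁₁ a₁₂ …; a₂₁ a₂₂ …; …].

T1 = [-1 0 0; 0 1 0; 0 0 1]
T2·T1 = [-1 0 0; 1 1 0; 0 0 1]
T3·…·T1 = [0 1 0; 1 1 0; 0 0 1]
T4·…·T1 = [1/2 3/2 0; 1 1 0; 0 0 1]
T5·…·T1 = [-1/2 -3/2 0; 1 1 0; 0 0 1]

T = [-1/2 -3/2 0; 1 1 0; 0 0 1]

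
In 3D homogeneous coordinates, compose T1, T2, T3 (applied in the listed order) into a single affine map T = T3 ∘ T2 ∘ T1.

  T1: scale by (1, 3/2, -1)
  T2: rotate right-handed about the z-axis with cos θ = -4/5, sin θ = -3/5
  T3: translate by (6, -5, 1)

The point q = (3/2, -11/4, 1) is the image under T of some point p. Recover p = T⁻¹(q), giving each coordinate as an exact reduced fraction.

p = (9/4, -3, 0)

T1 = [1 0 0 0; 0 3/2 0 0; 0 0 -1 0; 0 0 0 1]
T2·T1 = [-4/5 9/10 0 0; -3/5 -6/5 0 0; 0 0 -1 0; 0 0 0 1]
T3·…·T1 = [-4/5 9/10 0 6; -3/5 -6/5 0 -5; 0 0 -1 1; 0 0 0 1]
det M = -3/2; M⁻¹ = [-4/5 -3/5 0 9/5; 2/5 -8/15 0 -76/15; 0 0 -1 1; 0 0 0 1]
M⁻¹ · (3/2, -11/4, 1)ᵀ = (9/4, -3, 0)ᵀ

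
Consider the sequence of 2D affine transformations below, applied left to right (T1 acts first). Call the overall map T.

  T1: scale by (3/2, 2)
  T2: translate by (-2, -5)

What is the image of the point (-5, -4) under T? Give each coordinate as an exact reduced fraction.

T1 scale by (3/2, 2): (-5, -4) → (-15/2, -8)
T2 translate by (-2, -5): (-15/2, -8) → (-19/2, -13)

T(p) = (-19/2, -13)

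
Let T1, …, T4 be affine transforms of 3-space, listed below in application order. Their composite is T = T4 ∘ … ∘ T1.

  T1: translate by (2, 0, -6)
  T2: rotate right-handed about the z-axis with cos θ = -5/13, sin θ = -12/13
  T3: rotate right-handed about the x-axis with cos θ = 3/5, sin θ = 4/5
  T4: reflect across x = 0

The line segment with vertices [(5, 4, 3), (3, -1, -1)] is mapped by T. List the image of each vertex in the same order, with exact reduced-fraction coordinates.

T1 translate by (2, 0, -6): (5, 4, 3) → (7, 4, -3); (3, -1, -1) → (5, -1, -7)
T2 rotate right-handed about the z-axis with cos θ = -5/13, sin θ = -12/13: (7, 4, -3) → (1, -8, -3); (5, -1, -7) → (-37/13, -55/13, -7)
T3 rotate right-handed about the x-axis with cos θ = 3/5, sin θ = 4/5: (1, -8, -3) → (1, -12/5, -41/5); (-37/13, -55/13, -7) → (-37/13, 199/65, -493/65)
T4 reflect across x = 0: (1, -12/5, -41/5) → (-1, -12/5, -41/5); (-37/13, 199/65, -493/65) → (37/13, 199/65, -493/65)

image vertices: (-1, -12/5, -41/5), (37/13, 199/65, -493/65)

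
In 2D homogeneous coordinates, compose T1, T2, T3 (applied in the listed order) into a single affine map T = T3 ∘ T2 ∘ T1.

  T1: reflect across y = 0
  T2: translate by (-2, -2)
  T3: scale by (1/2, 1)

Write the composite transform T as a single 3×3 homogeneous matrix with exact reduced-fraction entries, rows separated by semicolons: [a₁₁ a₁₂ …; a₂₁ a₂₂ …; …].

T1 = [1 0 0; 0 -1 0; 0 0 1]
T2·T1 = [1 0 -2; 0 -1 -2; 0 0 1]
T3·…·T1 = [1/2 0 -1; 0 -1 -2; 0 0 1]

T = [1/2 0 -1; 0 -1 -2; 0 0 1]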